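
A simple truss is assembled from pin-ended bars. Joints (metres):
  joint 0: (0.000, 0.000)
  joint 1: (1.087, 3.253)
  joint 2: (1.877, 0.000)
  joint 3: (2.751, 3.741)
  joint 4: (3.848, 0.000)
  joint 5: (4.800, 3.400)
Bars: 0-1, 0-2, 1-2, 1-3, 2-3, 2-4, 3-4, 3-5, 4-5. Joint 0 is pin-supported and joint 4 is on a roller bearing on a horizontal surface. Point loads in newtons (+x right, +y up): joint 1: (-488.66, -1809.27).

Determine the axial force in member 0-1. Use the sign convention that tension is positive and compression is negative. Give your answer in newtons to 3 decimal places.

N=6 nodes, M=9 members, R=3 reactions → 2N=12, M+R=12
member 0 (0-1): L=3.4298, (cx,cy)=(0.3169,0.9484)
member 1 (0-2): L=1.8770, (cx,cy)=(1.0000,0.0000)
member 2 (1-2): L=3.3476, (cx,cy)=(0.2360,-0.9718)
member 3 (1-3): L=1.7341, (cx,cy)=(0.9596,0.2814)
member 4 (2-3): L=3.8417, (cx,cy)=(0.2275,0.9738)
member 5 (2-4): L=1.9710, (cx,cy)=(1.0000,0.0000)
member 6 (3-4): L=3.8985, (cx,cy)=(0.2814,-0.9596)
member 7 (3-5): L=2.0772, (cx,cy)=(0.9864,-0.1642)
member 8 (4-5): L=3.5308, (cx,cy)=(0.2696,0.9630)
solve A·x = −loads:
  F[0-1] = -1804.2916 N (compression)
  F[0-2] = +83.1695 N (tension)
  F[1-2] = -117.5651 N (compression)
  F[1-3] = -57.7592 N (compression)
  F[2-3] = +117.3208 N (tension)
  F[2-4] = +28.7343 N (tension)
  F[3-4] = -102.1161 N (compression)
  F[3-5] = -0.0000 N (compression)
  F[4-5] = +0.0000 N (tension)
  Rx@0 = +488.6600 N
  Ry@0 = +1711.2800 N
  Ry@4 = +97.9900 N

-1804.292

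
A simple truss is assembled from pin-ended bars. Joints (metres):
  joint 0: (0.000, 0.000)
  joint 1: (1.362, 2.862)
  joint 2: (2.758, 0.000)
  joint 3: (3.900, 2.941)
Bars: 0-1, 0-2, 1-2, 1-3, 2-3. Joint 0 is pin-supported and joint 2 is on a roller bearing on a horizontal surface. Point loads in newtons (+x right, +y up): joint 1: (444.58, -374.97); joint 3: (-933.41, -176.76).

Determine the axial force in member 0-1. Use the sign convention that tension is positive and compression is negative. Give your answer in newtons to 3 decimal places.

N=4 nodes, M=5 members, R=3 reactions → 2N=8, M+R=8
member 0 (0-1): L=3.1696, (cx,cy)=(0.4297,0.9030)
member 1 (0-2): L=2.7580, (cx,cy)=(1.0000,0.0000)
member 2 (1-2): L=3.1843, (cx,cy)=(0.4384,-0.8988)
member 3 (1-3): L=2.5392, (cx,cy)=(0.9995,0.0311)
member 4 (2-3): L=3.1549, (cx,cy)=(0.3620,0.9322)
solve A·x = −loads:
  F[0-1] = -720.5205 N (compression)
  F[0-2] = -179.2129 N (compression)
  F[1-2] = +276.3613 N (tension)
  F[1-3] = -875.7776 N (compression)
  F[2-3] = -160.3891 N (compression)
  Rx@0 = +488.8300 N
  Ry@0 = +650.6052 N
  Ry@2 = -98.8752 N

-720.521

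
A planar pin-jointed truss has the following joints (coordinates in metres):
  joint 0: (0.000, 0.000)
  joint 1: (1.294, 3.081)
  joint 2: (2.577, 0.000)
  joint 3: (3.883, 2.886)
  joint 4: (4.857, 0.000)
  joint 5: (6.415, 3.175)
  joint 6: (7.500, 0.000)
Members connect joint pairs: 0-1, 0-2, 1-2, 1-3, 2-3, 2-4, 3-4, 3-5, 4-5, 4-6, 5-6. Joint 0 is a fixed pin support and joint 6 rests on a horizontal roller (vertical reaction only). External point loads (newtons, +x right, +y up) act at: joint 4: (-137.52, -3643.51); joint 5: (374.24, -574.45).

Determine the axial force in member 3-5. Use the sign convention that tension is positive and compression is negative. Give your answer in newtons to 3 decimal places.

N=7 nodes, M=11 members, R=3 reactions → 2N=14, M+R=14
member 0 (0-1): L=3.3417, (cx,cy)=(0.3872,0.9220)
member 1 (0-2): L=2.5770, (cx,cy)=(1.0000,0.0000)
member 2 (1-2): L=3.3375, (cx,cy)=(0.3844,-0.9232)
member 3 (1-3): L=2.5963, (cx,cy)=(0.9972,-0.0751)
member 4 (2-3): L=3.1677, (cx,cy)=(0.4123,0.9111)
member 5 (2-4): L=2.2800, (cx,cy)=(1.0000,0.0000)
member 6 (3-4): L=3.0459, (cx,cy)=(0.3198,-0.9475)
member 7 (3-5): L=2.5484, (cx,cy)=(0.9935,0.1134)
member 8 (4-5): L=3.5367, (cx,cy)=(0.4405,0.8977)
member 9 (4-6): L=2.6430, (cx,cy)=(1.0000,0.0000)
member 10 (5-6): L=3.3553, (cx,cy)=(0.3234,-0.9463)
solve A·x = −loads:
  F[0-1] = -1310.9209 N (compression)
  F[0-2] = +744.3445 N (tension)
  F[1-2] = +1394.4069 N (tension)
  F[1-3] = -1046.6240 N (compression)
  F[2-3] = -1412.9258 N (compression)
  F[2-4] = +1862.9091 N (tension)
  F[3-4] = +1039.6788 N (tension)
  F[3-5] = -1971.3656 N (compression)
  F[4-5] = +2961.2398 N (tension)
  F[4-6] = +1028.3789 N (tension)
  F[5-6] = -3180.1760 N (compression)
  Rx@0 = -236.7200 N
  Ry@0 = +1208.6484 N
  Ry@6 = +3009.3116 N

-1971.366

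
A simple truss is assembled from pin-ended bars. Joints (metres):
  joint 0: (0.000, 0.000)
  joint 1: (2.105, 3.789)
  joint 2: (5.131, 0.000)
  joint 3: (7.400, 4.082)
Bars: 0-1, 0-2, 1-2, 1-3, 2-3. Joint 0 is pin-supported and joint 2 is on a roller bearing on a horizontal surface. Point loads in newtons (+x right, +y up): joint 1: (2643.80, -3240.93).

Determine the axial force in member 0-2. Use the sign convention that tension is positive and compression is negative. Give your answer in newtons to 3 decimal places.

2621.029

N=4 nodes, M=5 members, R=3 reactions → 2N=8, M+R=8
member 0 (0-1): L=4.3345, (cx,cy)=(0.4856,0.8742)
member 1 (0-2): L=5.1310, (cx,cy)=(1.0000,0.0000)
member 2 (1-2): L=4.8490, (cx,cy)=(0.6240,-0.7814)
member 3 (1-3): L=5.3031, (cx,cy)=(0.9985,0.0553)
member 4 (2-3): L=4.6702, (cx,cy)=(0.4858,0.8740)
solve A·x = −loads:
  F[0-1] = +46.8874 N (tension)
  F[0-2] = +2621.0295 N (tension)
  F[1-2] = -4200.0922 N (compression)
  F[1-3] = +0.0000 N (tension)
  F[2-3] = -0.0000 N (compression)
  Rx@0 = -2643.8000 N
  Ry@0 = -40.9869 N
  Ry@2 = +3281.9169 N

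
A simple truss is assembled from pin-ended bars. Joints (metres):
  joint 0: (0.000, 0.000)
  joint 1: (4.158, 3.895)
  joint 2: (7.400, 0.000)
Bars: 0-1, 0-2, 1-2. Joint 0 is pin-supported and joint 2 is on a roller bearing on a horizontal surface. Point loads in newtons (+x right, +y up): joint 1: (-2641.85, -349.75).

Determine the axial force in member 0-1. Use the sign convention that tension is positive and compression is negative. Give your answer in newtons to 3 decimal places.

-2258.131

N=3 nodes, M=3 members, R=3 reactions → 2N=6, M+R=6
member 0 (0-1): L=5.6974, (cx,cy)=(0.7298,0.6836)
member 1 (0-2): L=7.4000, (cx,cy)=(1.0000,0.0000)
member 2 (1-2): L=5.0677, (cx,cy)=(0.6397,-0.7686)
solve A·x = −loads:
  F[0-1] = -2258.1314 N (compression)
  F[0-2] = -993.8412 N (compression)
  F[1-2] = +1553.5132 N (tension)
  Rx@0 = +2641.8500 N
  Ry@0 = +1543.7696 N
  Ry@2 = -1194.0196 N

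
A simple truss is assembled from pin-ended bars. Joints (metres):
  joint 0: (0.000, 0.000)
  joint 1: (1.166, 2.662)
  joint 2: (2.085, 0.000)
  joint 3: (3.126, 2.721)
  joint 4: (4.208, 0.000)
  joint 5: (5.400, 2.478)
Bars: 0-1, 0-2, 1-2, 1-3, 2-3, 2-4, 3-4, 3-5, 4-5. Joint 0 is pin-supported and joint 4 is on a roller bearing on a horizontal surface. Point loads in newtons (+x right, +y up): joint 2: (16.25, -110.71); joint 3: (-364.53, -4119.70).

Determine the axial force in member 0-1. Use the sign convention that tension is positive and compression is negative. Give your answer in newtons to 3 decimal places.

N=6 nodes, M=9 members, R=3 reactions → 2N=12, M+R=12
member 0 (0-1): L=2.9062, (cx,cy)=(0.4012,0.9160)
member 1 (0-2): L=2.0850, (cx,cy)=(1.0000,0.0000)
member 2 (1-2): L=2.8162, (cx,cy)=(0.3263,-0.9453)
member 3 (1-3): L=1.9609, (cx,cy)=(0.9995,0.0301)
member 4 (2-3): L=2.9133, (cx,cy)=(0.3573,0.9340)
member 5 (2-4): L=2.1230, (cx,cy)=(1.0000,0.0000)
member 6 (3-4): L=2.9282, (cx,cy)=(0.3695,-0.9292)
member 7 (3-5): L=2.2869, (cx,cy)=(0.9943,-0.1063)
member 8 (4-5): L=2.7498, (cx,cy)=(0.4335,0.9012)
solve A·x = −loads:
  F[0-1] = -1474.7697 N (compression)
  F[0-2] = +243.4211 N (tension)
  F[1-2] = +1395.7517 N (tension)
  F[1-3] = -1047.6509 N (compression)
  F[2-3] = -1294.0654 N (compression)
  F[2-4] = +1145.0452 N (tension)
  F[3-4] = -3098.8561 N (compression)
  F[3-5] = -0.0000 N (compression)
  F[4-5] = +0.0000 N (tension)
  Rx@0 = +348.2800 N
  Ry@0 = +1350.8647 N
  Ry@4 = +2879.5453 N

-1474.770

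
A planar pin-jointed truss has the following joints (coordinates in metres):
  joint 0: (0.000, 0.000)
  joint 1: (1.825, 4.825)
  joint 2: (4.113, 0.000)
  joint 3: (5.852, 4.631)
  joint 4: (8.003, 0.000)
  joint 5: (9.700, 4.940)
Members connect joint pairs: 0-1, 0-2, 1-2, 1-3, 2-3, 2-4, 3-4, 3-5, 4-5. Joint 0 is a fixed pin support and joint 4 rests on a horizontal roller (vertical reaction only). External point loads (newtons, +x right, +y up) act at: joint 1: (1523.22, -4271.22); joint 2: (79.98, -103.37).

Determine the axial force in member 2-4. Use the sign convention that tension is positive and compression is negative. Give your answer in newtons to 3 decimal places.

N=6 nodes, M=9 members, R=3 reactions → 2N=12, M+R=12
member 0 (0-1): L=5.1586, (cx,cy)=(0.3538,0.9353)
member 1 (0-2): L=4.1130, (cx,cy)=(1.0000,0.0000)
member 2 (1-2): L=5.3400, (cx,cy)=(0.4285,-0.9036)
member 3 (1-3): L=4.0317, (cx,cy)=(0.9988,-0.0481)
member 4 (2-3): L=4.9467, (cx,cy)=(0.3515,0.9362)
member 5 (2-4): L=3.8900, (cx,cy)=(1.0000,0.0000)
member 6 (3-4): L=5.1062, (cx,cy)=(0.4213,-0.9069)
member 7 (3-5): L=3.8604, (cx,cy)=(0.9968,0.0800)
member 8 (4-5): L=5.2234, (cx,cy)=(0.3249,0.9458)
solve A·x = −loads:
  F[0-1] = -2597.0635 N (compression)
  F[0-2] = +2521.9827 N (tension)
  F[1-2] = -1953.1462 N (compression)
  F[1-3] = -1607.0101 N (compression)
  F[2-3] = +1995.5237 N (tension)
  F[2-4] = +903.6335 N (tension)
  F[3-4] = -2145.0978 N (compression)
  F[3-5] = -0.0000 N (compression)
  F[4-5] = +0.0000 N (tension)
  Rx@0 = -1603.2000 N
  Ry@0 = +2429.1103 N
  Ry@4 = +1945.4797 N

903.634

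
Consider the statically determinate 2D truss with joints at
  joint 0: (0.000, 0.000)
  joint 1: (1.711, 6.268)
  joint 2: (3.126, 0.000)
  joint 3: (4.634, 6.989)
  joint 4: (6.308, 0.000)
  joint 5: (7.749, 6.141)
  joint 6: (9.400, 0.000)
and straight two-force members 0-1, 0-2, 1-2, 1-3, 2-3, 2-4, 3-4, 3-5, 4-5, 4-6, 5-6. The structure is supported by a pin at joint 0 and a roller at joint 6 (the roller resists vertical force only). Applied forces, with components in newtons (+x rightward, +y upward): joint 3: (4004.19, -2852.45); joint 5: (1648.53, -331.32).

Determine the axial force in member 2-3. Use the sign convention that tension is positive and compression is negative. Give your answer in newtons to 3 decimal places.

N=7 nodes, M=11 members, R=3 reactions → 2N=14, M+R=14
member 0 (0-1): L=6.4973, (cx,cy)=(0.2633,0.9647)
member 1 (0-2): L=3.1260, (cx,cy)=(1.0000,0.0000)
member 2 (1-2): L=6.4257, (cx,cy)=(0.2202,-0.9755)
member 3 (1-3): L=3.0106, (cx,cy)=(0.9709,0.2395)
member 4 (2-3): L=7.1498, (cx,cy)=(0.2109,0.9775)
member 5 (2-4): L=3.1820, (cx,cy)=(1.0000,0.0000)
member 6 (3-4): L=7.1867, (cx,cy)=(0.2329,-0.9725)
member 7 (3-5): L=3.2284, (cx,cy)=(0.9649,-0.2627)
member 8 (4-5): L=6.3078, (cx,cy)=(0.2284,0.9736)
member 9 (4-6): L=3.0920, (cx,cy)=(1.0000,0.0000)
member 10 (5-6): L=6.3591, (cx,cy)=(0.2596,-0.9657)
solve A·x = −loads:
  F[0-1] = +2642.9819 N (tension)
  F[0-2] = +4956.7203 N (tension)
  F[1-2] = -2309.2675 N (compression)
  F[1-3] = +1240.6220 N (tension)
  F[2-3] = +2304.4203 N (tension)
  F[2-4] = +3962.1662 N (tension)
  F[3-4] = -5249.5798 N (compression)
  F[3-5] = -1130.5459 N (compression)
  F[4-5] = +5243.8479 N (tension)
  F[4-6] = +1541.4344 N (tension)
  F[5-6] = -5937.0553 N (compression)
  Rx@0 = -5652.7200 N
  Ry@0 = -2549.6937 N
  Ry@6 = +5733.4637 N

2304.420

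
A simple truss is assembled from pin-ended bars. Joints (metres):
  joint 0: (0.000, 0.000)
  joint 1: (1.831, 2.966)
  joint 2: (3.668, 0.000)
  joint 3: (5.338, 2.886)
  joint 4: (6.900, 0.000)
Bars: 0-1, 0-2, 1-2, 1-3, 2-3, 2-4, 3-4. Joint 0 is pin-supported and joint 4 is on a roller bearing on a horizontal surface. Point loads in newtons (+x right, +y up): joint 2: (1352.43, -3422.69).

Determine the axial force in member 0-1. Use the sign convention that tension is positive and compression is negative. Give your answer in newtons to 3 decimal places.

-1884.091

N=5 nodes, M=7 members, R=3 reactions → 2N=10, M+R=10
member 0 (0-1): L=3.4856, (cx,cy)=(0.5253,0.8509)
member 1 (0-2): L=3.6680, (cx,cy)=(1.0000,0.0000)
member 2 (1-2): L=3.4888, (cx,cy)=(0.5265,-0.8501)
member 3 (1-3): L=3.5079, (cx,cy)=(0.9997,-0.0228)
member 4 (2-3): L=3.3344, (cx,cy)=(0.5008,0.8655)
member 5 (2-4): L=3.2320, (cx,cy)=(1.0000,0.0000)
member 6 (3-4): L=3.2816, (cx,cy)=(0.4760,-0.8795)
solve A·x = −loads:
  F[0-1] = -1884.0905 N (compression)
  F[0-2] = +2342.1379 N (tension)
  F[1-2] = +1939.7580 N (tension)
  F[1-3] = -2011.5953 N (compression)
  F[2-3] = +2049.1430 N (tension)
  F[2-4] = +984.7648 N (tension)
  F[3-4] = -2068.8830 N (compression)
  Rx@0 = -1352.4300 N
  Ry@0 = +1603.2078 N
  Ry@4 = +1819.4822 N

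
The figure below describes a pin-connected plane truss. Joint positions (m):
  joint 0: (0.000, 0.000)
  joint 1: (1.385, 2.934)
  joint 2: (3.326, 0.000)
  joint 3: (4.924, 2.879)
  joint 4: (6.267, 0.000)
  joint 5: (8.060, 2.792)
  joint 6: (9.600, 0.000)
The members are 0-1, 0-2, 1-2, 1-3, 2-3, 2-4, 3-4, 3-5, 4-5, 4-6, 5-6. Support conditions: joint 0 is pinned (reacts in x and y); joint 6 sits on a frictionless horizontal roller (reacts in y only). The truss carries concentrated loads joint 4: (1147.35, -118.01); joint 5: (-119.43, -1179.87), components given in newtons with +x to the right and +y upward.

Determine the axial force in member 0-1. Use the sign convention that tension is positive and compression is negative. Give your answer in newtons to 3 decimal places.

N=7 nodes, M=11 members, R=3 reactions → 2N=14, M+R=14
member 0 (0-1): L=3.2445, (cx,cy)=(0.4269,0.9043)
member 1 (0-2): L=3.3260, (cx,cy)=(1.0000,0.0000)
member 2 (1-2): L=3.5179, (cx,cy)=(0.5517,-0.8340)
member 3 (1-3): L=3.5394, (cx,cy)=(0.9999,-0.0155)
member 4 (2-3): L=3.2928, (cx,cy)=(0.4853,0.8743)
member 5 (2-4): L=2.9410, (cx,cy)=(1.0000,0.0000)
member 6 (3-4): L=3.1768, (cx,cy)=(0.4227,-0.9062)
member 7 (3-5): L=3.1372, (cx,cy)=(0.9996,-0.0277)
member 8 (4-5): L=3.3181, (cx,cy)=(0.5404,0.8414)
member 9 (4-6): L=3.3330, (cx,cy)=(1.0000,0.0000)
member 10 (5-6): L=3.1886, (cx,cy)=(0.4830,-0.8756)
solve A·x = −loads:
  F[0-1] = -293.0159 N (compression)
  F[0-2] = +1153.0027 N (tension)
  F[1-2] = +323.3683 N (tension)
  F[1-3] = -303.5361 N (compression)
  F[2-3] = -308.4524 N (compression)
  F[2-4] = +1481.1138 N (tension)
  F[3-4] = +310.2775 N (tension)
  F[3-5] = -584.5877 N (compression)
  F[4-5] = -193.9290 N (compression)
  F[4-6] = +569.7246 N (tension)
  F[5-6] = -1179.6082 N (compression)
  Rx@0 = -1027.9200 N
  Ry@0 = +264.9766 N
  Ry@6 = +1032.9034 N

-293.016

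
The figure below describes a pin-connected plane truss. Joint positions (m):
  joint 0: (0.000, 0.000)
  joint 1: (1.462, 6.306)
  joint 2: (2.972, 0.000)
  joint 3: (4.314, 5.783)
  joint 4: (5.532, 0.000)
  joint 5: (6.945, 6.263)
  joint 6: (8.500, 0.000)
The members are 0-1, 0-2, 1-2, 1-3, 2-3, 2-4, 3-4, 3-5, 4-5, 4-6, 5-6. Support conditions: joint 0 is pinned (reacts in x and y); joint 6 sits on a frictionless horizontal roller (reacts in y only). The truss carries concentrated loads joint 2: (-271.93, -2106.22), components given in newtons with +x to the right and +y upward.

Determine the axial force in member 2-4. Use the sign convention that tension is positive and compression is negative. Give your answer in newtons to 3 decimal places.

533.064

N=7 nodes, M=11 members, R=3 reactions → 2N=14, M+R=14
member 0 (0-1): L=6.4733, (cx,cy)=(0.2259,0.9742)
member 1 (0-2): L=2.9720, (cx,cy)=(1.0000,0.0000)
member 2 (1-2): L=6.4843, (cx,cy)=(0.2329,-0.9725)
member 3 (1-3): L=2.8996, (cx,cy)=(0.9836,-0.1804)
member 4 (2-3): L=5.9367, (cx,cy)=(0.2261,0.9741)
member 5 (2-4): L=2.5600, (cx,cy)=(1.0000,0.0000)
member 6 (3-4): L=5.9099, (cx,cy)=(0.2061,-0.9785)
member 7 (3-5): L=2.6744, (cx,cy)=(0.9838,0.1795)
member 8 (4-5): L=6.4204, (cx,cy)=(0.2201,0.9755)
member 9 (4-6): L=2.9680, (cx,cy)=(1.0000,0.0000)
member 10 (5-6): L=6.4532, (cx,cy)=(0.2410,-0.9705)
solve A·x = −loads:
  F[0-1] = -1406.1183 N (compression)
  F[0-2] = +45.6450 N (tension)
  F[1-2] = +1535.8333 N (tension)
  F[1-3] = -686.4859 N (compression)
  F[2-3] = +628.8893 N (tension)
  F[2-4] = +533.0644 N (tension)
  F[3-4] = -820.4505 N (compression)
  F[3-5] = -369.9807 N (compression)
  F[4-5] = +823.0156 N (tension)
  F[4-6] = +182.8444 N (tension)
  F[5-6] = -758.7928 N (compression)
  Rx@0 = +271.9300 N
  Ry@0 = +1369.7864 N
  Ry@6 = +736.4336 N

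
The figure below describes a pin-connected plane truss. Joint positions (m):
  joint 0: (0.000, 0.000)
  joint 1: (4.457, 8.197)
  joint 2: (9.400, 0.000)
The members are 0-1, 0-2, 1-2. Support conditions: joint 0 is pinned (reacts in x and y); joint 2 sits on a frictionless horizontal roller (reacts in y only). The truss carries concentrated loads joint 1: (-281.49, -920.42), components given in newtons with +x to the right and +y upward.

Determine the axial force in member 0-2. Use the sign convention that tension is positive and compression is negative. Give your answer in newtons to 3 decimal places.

N=3 nodes, M=3 members, R=3 reactions → 2N=6, M+R=6
member 0 (0-1): L=9.3304, (cx,cy)=(0.4777,0.8785)
member 1 (0-2): L=9.4000, (cx,cy)=(1.0000,0.0000)
member 2 (1-2): L=9.5720, (cx,cy)=(0.5164,-0.8563)
solve A·x = −loads:
  F[0-1] = -830.3295 N (compression)
  F[0-2] = +115.1483 N (tension)
  F[1-2] = -222.9829 N (compression)
  Rx@0 = +281.4900 N
  Ry@0 = +729.4691 N
  Ry@2 = +190.9509 N

115.148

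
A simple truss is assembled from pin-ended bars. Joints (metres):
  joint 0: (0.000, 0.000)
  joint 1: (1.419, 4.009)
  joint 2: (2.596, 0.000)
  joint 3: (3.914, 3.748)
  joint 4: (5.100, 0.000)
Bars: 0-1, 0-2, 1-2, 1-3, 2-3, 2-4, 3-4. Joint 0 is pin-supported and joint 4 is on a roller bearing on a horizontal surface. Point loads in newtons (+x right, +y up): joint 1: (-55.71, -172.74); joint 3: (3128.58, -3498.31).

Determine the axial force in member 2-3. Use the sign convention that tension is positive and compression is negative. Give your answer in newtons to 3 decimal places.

1689.134

N=5 nodes, M=7 members, R=3 reactions → 2N=10, M+R=10
member 0 (0-1): L=4.2527, (cx,cy)=(0.3337,0.9427)
member 1 (0-2): L=2.5960, (cx,cy)=(1.0000,0.0000)
member 2 (1-2): L=4.1782, (cx,cy)=(0.2817,-0.9595)
member 3 (1-3): L=2.5086, (cx,cy)=(0.9946,-0.1040)
member 4 (2-3): L=3.9730, (cx,cy)=(0.3317,0.9434)
member 5 (2-4): L=2.5040, (cx,cy)=(1.0000,0.0000)
member 6 (3-4): L=3.9312, (cx,cy)=(0.3017,-0.9534)
solve A·x = −loads:
  F[0-1] = +1397.2784 N (tension)
  F[0-2] = +2606.6420 N (tension)
  F[1-2] = -1660.7352 N (compression)
  F[1-3] = +995.1676 N (tension)
  F[2-3] = +1689.1341 N (tension)
  F[2-4] = +1578.4593 N (tension)
  F[3-4] = -5232.0342 N (compression)
  Rx@0 = -3072.8700 N
  Ry@0 = -1317.2010 N
  Ry@4 = +4988.2510 N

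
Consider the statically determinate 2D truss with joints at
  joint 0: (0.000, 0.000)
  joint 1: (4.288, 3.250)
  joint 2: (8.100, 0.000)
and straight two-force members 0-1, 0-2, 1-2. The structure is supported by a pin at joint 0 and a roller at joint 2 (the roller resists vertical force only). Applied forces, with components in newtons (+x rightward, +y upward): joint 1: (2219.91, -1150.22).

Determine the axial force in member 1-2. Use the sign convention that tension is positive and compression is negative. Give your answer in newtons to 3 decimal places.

-2311.420

N=3 nodes, M=3 members, R=3 reactions → 2N=6, M+R=6
member 0 (0-1): L=5.3805, (cx,cy)=(0.7970,0.6040)
member 1 (0-2): L=8.1000, (cx,cy)=(1.0000,0.0000)
member 2 (1-2): L=5.0094, (cx,cy)=(0.7610,-0.6488)
solve A·x = −loads:
  F[0-1] = +578.4272 N (tension)
  F[0-2] = +1758.9286 N (tension)
  F[1-2] = -2311.4203 N (compression)
  Rx@0 = -2219.9100 N
  Ry@0 = -349.3912 N
  Ry@2 = +1499.6112 N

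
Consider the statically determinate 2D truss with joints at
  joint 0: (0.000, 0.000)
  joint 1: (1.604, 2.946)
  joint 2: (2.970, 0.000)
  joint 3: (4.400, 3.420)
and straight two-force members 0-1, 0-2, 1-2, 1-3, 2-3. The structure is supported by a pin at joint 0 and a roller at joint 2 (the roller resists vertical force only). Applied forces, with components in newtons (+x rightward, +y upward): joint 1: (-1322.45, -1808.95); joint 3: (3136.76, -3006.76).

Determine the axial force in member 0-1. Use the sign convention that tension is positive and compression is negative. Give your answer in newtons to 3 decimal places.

3320.164

N=4 nodes, M=5 members, R=3 reactions → 2N=8, M+R=8
member 0 (0-1): L=3.3544, (cx,cy)=(0.4782,0.8783)
member 1 (0-2): L=2.9700, (cx,cy)=(1.0000,0.0000)
member 2 (1-2): L=3.2473, (cx,cy)=(0.4207,-0.9072)
member 3 (1-3): L=2.8359, (cx,cy)=(0.9859,0.1671)
member 4 (2-3): L=3.7069, (cx,cy)=(0.3858,0.9226)
solve A·x = −loads:
  F[0-1] = +3320.1644 N (tension)
  F[0-2] = +226.6619 N (tension)
  F[1-2] = -4324.4095 N (compression)
  F[1-3] = +4796.6758 N (tension)
  F[2-3] = -4128.0102 N (compression)
  Rx@0 = -1814.3100 N
  Ry@0 = -2915.9672 N
  Ry@2 = +7731.6772 N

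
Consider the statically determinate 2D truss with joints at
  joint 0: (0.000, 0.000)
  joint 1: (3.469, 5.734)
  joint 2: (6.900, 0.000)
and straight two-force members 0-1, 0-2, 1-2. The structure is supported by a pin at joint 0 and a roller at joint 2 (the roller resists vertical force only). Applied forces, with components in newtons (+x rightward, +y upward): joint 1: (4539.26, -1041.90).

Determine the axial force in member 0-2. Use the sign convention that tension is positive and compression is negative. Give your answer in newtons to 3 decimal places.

N=3 nodes, M=3 members, R=3 reactions → 2N=6, M+R=6
member 0 (0-1): L=6.7017, (cx,cy)=(0.5176,0.8556)
member 1 (0-2): L=6.9000, (cx,cy)=(1.0000,0.0000)
member 2 (1-2): L=6.6821, (cx,cy)=(0.5135,-0.8581)
solve A·x = −loads:
  F[0-1] = +3803.2878 N (tension)
  F[0-2] = +2570.5633 N (tension)
  F[1-2] = -5006.3456 N (compression)
  Rx@0 = -4539.2600 N
  Ry@0 = -3254.1098 N
  Ry@2 = +4296.0098 N

2570.563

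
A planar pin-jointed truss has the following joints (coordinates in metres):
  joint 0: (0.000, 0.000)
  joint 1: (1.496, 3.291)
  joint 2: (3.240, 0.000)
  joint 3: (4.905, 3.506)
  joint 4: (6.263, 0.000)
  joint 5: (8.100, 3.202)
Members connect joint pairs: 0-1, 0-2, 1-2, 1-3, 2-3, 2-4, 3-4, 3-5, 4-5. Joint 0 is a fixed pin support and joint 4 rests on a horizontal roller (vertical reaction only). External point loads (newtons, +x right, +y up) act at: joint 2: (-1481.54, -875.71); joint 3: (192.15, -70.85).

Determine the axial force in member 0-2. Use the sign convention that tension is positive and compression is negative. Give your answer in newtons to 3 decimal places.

-1139.162

N=6 nodes, M=9 members, R=3 reactions → 2N=12, M+R=12
member 0 (0-1): L=3.6151, (cx,cy)=(0.4138,0.9104)
member 1 (0-2): L=3.2400, (cx,cy)=(1.0000,0.0000)
member 2 (1-2): L=3.7245, (cx,cy)=(0.4682,-0.8836)
member 3 (1-3): L=3.4158, (cx,cy)=(0.9980,0.0629)
member 4 (2-3): L=3.8813, (cx,cy)=(0.4290,0.9033)
member 5 (2-4): L=3.0230, (cx,cy)=(1.0000,0.0000)
member 6 (3-4): L=3.7598, (cx,cy)=(0.3612,-0.9325)
member 7 (3-5): L=3.2094, (cx,cy)=(0.9955,-0.0947)
member 8 (4-5): L=3.6915, (cx,cy)=(0.4976,0.8674)
solve A·x = −loads:
  F[0-1] = -363.0244 N (compression)
  F[0-2] = -1139.1619 N (compression)
  F[1-2] = +351.5460 N (tension)
  F[1-3] = -315.4635 N (compression)
  F[2-3] = +625.5692 N (tension)
  F[2-4] = +238.6292 N (tension)
  F[3-4] = -660.6786 N (compression)
  F[3-5] = +0.0000 N (tension)
  F[4-5] = -0.0000 N (compression)
  Rx@0 = +1289.3900 N
  Ry@0 = +330.4818 N
  Ry@4 = +616.0782 N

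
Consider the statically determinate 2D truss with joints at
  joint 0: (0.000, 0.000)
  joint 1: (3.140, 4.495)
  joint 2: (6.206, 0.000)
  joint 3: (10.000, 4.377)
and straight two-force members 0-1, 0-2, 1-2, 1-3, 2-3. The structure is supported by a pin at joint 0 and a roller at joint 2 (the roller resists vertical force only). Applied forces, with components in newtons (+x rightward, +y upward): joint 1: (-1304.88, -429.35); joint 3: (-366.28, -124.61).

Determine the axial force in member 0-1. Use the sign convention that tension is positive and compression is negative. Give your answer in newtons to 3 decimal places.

N=4 nodes, M=5 members, R=3 reactions → 2N=8, M+R=8
member 0 (0-1): L=5.4831, (cx,cy)=(0.5727,0.8198)
member 1 (0-2): L=6.2060, (cx,cy)=(1.0000,0.0000)
member 2 (1-2): L=5.4411, (cx,cy)=(0.5635,-0.8261)
member 3 (1-3): L=6.8610, (cx,cy)=(0.9999,-0.0172)
member 4 (2-3): L=5.7925, (cx,cy)=(0.6550,0.7556)
solve A·x = −loads:
  F[0-1] = -1633.8250 N (compression)
  F[0-2] = -735.5232 N (compression)
  F[1-2] = +1106.8798 N (tension)
  F[1-3] = -254.5110 N (compression)
  F[2-3] = -170.6998 N (compression)
  Rx@0 = +1671.1600 N
  Ry@0 = +1339.3909 N
  Ry@2 = -785.4309 N

-1633.825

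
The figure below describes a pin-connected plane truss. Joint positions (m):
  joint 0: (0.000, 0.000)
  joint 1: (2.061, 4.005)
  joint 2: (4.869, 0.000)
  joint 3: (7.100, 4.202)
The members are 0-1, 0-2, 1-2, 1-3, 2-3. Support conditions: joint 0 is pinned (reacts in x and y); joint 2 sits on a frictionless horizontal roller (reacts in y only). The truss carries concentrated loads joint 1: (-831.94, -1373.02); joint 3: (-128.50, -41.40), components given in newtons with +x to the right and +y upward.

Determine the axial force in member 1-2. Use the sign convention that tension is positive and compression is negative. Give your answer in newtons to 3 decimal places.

N=4 nodes, M=5 members, R=3 reactions → 2N=8, M+R=8
member 0 (0-1): L=4.5042, (cx,cy)=(0.4576,0.8892)
member 1 (0-2): L=4.8690, (cx,cy)=(1.0000,0.0000)
member 2 (1-2): L=4.8913, (cx,cy)=(0.5741,-0.8188)
member 3 (1-3): L=5.0428, (cx,cy)=(0.9992,0.0391)
member 4 (2-3): L=4.7575, (cx,cy)=(0.4689,0.8832)
solve A·x = −loads:
  F[0-1] = -1763.5225 N (compression)
  F[0-2] = -153.4984 N (compression)
  F[1-2] = +233.0260 N (tension)
  F[1-3] = -108.8602 N (compression)
  F[2-3] = -42.0585 N (compression)
  Rx@0 = +960.4400 N
  Ry@0 = +1568.0742 N
  Ry@2 = -153.6542 N

233.026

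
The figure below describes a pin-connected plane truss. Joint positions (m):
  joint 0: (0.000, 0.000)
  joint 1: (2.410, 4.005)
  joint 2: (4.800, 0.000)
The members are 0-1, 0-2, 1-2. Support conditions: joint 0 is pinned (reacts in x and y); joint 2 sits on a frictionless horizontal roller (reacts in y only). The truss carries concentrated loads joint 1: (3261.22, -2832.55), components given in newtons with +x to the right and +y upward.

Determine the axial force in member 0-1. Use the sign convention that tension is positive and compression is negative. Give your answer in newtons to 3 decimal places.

1529.713

N=3 nodes, M=3 members, R=3 reactions → 2N=6, M+R=6
member 0 (0-1): L=4.6742, (cx,cy)=(0.5156,0.8568)
member 1 (0-2): L=4.8000, (cx,cy)=(1.0000,0.0000)
member 2 (1-2): L=4.6639, (cx,cy)=(0.5124,-0.8587)
solve A·x = −loads:
  F[0-1] = +1529.7133 N (tension)
  F[0-2] = +2472.5052 N (tension)
  F[1-2] = -4824.9204 N (compression)
  Rx@0 = -3261.2200 N
  Ry@0 = -1310.7066 N
  Ry@2 = +4143.2566 N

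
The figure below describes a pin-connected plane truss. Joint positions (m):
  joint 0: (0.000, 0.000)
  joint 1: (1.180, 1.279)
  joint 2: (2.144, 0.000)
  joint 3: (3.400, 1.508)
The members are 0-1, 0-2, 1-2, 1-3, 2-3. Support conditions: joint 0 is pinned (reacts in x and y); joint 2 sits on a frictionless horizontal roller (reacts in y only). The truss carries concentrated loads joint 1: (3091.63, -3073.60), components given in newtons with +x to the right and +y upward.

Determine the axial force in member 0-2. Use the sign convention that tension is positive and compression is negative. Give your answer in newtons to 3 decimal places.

2665.082

N=4 nodes, M=5 members, R=3 reactions → 2N=8, M+R=8
member 0 (0-1): L=1.7402, (cx,cy)=(0.6781,0.7350)
member 1 (0-2): L=2.1440, (cx,cy)=(1.0000,0.0000)
member 2 (1-2): L=1.6016, (cx,cy)=(0.6019,-0.7986)
member 3 (1-3): L=2.2318, (cx,cy)=(0.9947,0.1026)
member 4 (2-3): L=1.9625, (cx,cy)=(0.6400,0.7684)
solve A·x = −loads:
  F[0-1] = +629.0434 N (tension)
  F[0-2] = +2665.0825 N (tension)
  F[1-2] = -4427.8093 N (compression)
  F[1-3] = -0.0000 N (compression)
  F[2-3] = +0.0000 N (tension)
  Rx@0 = -3091.6300 N
  Ry@0 = -462.3341 N
  Ry@2 = +3535.9341 N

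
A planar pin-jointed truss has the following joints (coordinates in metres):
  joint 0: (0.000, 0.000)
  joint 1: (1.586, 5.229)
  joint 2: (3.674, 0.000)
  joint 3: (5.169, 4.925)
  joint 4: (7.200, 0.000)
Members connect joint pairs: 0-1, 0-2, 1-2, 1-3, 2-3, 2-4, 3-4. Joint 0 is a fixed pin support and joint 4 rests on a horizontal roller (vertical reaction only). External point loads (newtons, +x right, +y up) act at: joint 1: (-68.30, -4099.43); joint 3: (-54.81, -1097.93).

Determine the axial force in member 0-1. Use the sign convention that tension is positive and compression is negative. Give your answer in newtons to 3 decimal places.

-3754.864

N=5 nodes, M=7 members, R=3 reactions → 2N=10, M+R=10
member 0 (0-1): L=5.4642, (cx,cy)=(0.2903,0.9570)
member 1 (0-2): L=3.6740, (cx,cy)=(1.0000,0.0000)
member 2 (1-2): L=5.6305, (cx,cy)=(0.3708,-0.9287)
member 3 (1-3): L=3.5959, (cx,cy)=(0.9964,-0.0845)
member 4 (2-3): L=5.1469, (cx,cy)=(0.2905,0.9569)
member 5 (2-4): L=3.5260, (cx,cy)=(1.0000,0.0000)
member 6 (3-4): L=5.3273, (cx,cy)=(0.3812,-0.9245)
solve A·x = −loads:
  F[0-1] = -3754.8639 N (compression)
  F[0-2] = +966.7437 N (tension)
  F[1-2] = -467.5901 N (compression)
  F[1-3] = -851.2002 N (compression)
  F[2-3] = +453.8156 N (tension)
  F[2-4] = +661.5250 N (tension)
  F[3-4] = -1735.1899 N (compression)
  Rx@0 = +123.1100 N
  Ry@0 = +3593.2189 N
  Ry@4 = +1604.1411 N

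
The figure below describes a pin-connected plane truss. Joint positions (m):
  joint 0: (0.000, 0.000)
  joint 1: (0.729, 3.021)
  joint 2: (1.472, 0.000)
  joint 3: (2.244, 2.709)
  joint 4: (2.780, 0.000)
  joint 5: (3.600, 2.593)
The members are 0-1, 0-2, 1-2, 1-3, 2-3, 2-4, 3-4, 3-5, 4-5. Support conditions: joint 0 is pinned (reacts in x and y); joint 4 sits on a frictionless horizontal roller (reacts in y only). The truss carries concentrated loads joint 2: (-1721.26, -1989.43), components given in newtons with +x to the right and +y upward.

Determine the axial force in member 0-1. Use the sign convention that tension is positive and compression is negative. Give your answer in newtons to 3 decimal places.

-962.901

N=6 nodes, M=9 members, R=3 reactions → 2N=12, M+R=12
member 0 (0-1): L=3.1077, (cx,cy)=(0.2346,0.9721)
member 1 (0-2): L=1.4720, (cx,cy)=(1.0000,0.0000)
member 2 (1-2): L=3.1110, (cx,cy)=(0.2388,-0.9711)
member 3 (1-3): L=1.5468, (cx,cy)=(0.9794,-0.2017)
member 4 (2-3): L=2.8169, (cx,cy)=(0.2741,0.9617)
member 5 (2-4): L=1.3080, (cx,cy)=(1.0000,0.0000)
member 6 (3-4): L=2.7615, (cx,cy)=(0.1941,-0.9810)
member 7 (3-5): L=1.3610, (cx,cy)=(0.9964,-0.0852)
member 8 (4-5): L=2.7196, (cx,cy)=(0.3015,0.9535)
solve A·x = −loads:
  F[0-1] = -962.9014 N (compression)
  F[0-2] = -1495.3849 N (compression)
  F[1-2] = +1065.8149 N (tension)
  F[1-3] = -490.5033 N (compression)
  F[2-3] = +992.4577 N (tension)
  F[2-4] = +208.4239 N (tension)
  F[3-4] = -1073.8174 N (compression)
  F[3-5] = +0.0000 N (tension)
  F[4-5] = -0.0000 N (compression)
  Rx@0 = +1721.2600 N
  Ry@0 = +936.0340 N
  Ry@4 = +1053.3960 N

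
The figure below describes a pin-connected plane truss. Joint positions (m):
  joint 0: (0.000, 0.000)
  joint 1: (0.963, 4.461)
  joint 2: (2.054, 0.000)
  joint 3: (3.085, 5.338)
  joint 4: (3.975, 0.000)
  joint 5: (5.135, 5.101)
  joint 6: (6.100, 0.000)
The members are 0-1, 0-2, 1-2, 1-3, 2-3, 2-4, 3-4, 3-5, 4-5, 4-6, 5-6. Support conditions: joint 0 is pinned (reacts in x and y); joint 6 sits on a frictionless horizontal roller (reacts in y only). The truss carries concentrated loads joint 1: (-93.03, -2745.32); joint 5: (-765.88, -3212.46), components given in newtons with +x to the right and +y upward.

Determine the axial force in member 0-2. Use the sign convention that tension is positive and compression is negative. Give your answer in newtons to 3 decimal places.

-97.187

N=7 nodes, M=11 members, R=3 reactions → 2N=14, M+R=14
member 0 (0-1): L=4.5638, (cx,cy)=(0.2110,0.9775)
member 1 (0-2): L=2.0540, (cx,cy)=(1.0000,0.0000)
member 2 (1-2): L=4.5925, (cx,cy)=(0.2376,-0.9714)
member 3 (1-3): L=2.2961, (cx,cy)=(0.9242,0.3820)
member 4 (2-3): L=5.4367, (cx,cy)=(0.1896,0.9819)
member 5 (2-4): L=1.9210, (cx,cy)=(1.0000,0.0000)
member 6 (3-4): L=5.4117, (cx,cy)=(0.1645,-0.9864)
member 7 (3-5): L=2.0637, (cx,cy)=(0.9934,-0.1148)
member 8 (4-5): L=5.2312, (cx,cy)=(0.2217,0.9751)
member 9 (4-6): L=2.1250, (cx,cy)=(1.0000,0.0000)
member 10 (5-6): L=5.1915, (cx,cy)=(0.1859,-0.9826)
solve A·x = −loads:
  F[0-1] = -3609.8863 N (compression)
  F[0-2] = -97.1868 N (compression)
  F[1-2] = +473.9560 N (tension)
  F[1-3] = -845.3834 N (compression)
  F[2-3] = -468.8963 N (compression)
  F[2-4] = +104.3283 N (tension)
  F[3-4] = +913.7034 N (tension)
  F[3-5] = -1027.2720 N (compression)
  F[4-5] = -924.2724 N (compression)
  F[4-6] = +459.5478 N (tension)
  F[5-6] = -2472.2607 N (compression)
  Rx@0 = +858.9100 N
  Ry@0 = +3528.6055 N
  Ry@6 = +2429.1745 N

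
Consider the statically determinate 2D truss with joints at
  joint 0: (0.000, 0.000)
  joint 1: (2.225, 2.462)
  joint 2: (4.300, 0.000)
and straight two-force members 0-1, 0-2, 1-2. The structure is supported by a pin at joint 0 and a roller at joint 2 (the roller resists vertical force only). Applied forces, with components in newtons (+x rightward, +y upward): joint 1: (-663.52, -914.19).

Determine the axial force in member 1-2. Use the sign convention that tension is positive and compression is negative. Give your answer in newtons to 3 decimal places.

N=3 nodes, M=3 members, R=3 reactions → 2N=6, M+R=6
member 0 (0-1): L=3.3184, (cx,cy)=(0.6705,0.7419)
member 1 (0-2): L=4.3000, (cx,cy)=(1.0000,0.0000)
member 2 (1-2): L=3.2198, (cx,cy)=(0.6445,-0.7646)
solve A·x = −loads:
  F[0-1] = -1106.6695 N (compression)
  F[0-2] = +78.4964 N (tension)
  F[1-2] = -121.8034 N (compression)
  Rx@0 = +663.5200 N
  Ry@0 = +821.0536 N
  Ry@2 = +93.1364 N

-121.803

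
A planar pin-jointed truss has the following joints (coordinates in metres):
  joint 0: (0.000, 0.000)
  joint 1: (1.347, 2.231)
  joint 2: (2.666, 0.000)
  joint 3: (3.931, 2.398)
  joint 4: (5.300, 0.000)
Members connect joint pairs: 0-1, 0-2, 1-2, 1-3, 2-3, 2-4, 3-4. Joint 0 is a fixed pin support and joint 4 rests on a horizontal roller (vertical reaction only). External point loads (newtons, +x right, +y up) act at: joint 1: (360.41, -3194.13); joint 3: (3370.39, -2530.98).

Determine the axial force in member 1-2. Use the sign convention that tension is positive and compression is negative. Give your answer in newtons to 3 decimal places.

-2138.327

N=5 nodes, M=7 members, R=3 reactions → 2N=10, M+R=10
member 0 (0-1): L=2.6061, (cx,cy)=(0.5169,0.8561)
member 1 (0-2): L=2.6660, (cx,cy)=(1.0000,0.0000)
member 2 (1-2): L=2.5917, (cx,cy)=(0.5089,-0.8608)
member 3 (1-3): L=2.5894, (cx,cy)=(0.9979,0.0645)
member 4 (2-3): L=2.7112, (cx,cy)=(0.4666,0.8845)
member 5 (2-4): L=2.6340, (cx,cy)=(1.0000,0.0000)
member 6 (3-4): L=2.7613, (cx,cy)=(0.4958,-0.8684)
solve A·x = −loads:
  F[0-1] = -1588.0066 N (compression)
  F[0-2] = +4551.5831 N (tension)
  F[1-2] = -2138.3269 N (compression)
  F[1-3] = -93.1405 N (compression)
  F[2-3] = +2081.1104 N (tension)
  F[2-4] = +2492.3273 N (tension)
  F[3-4] = -5027.0031 N (compression)
  Rx@0 = -3730.8000 N
  Ry@0 = +1359.4411 N
  Ry@4 = +4365.6689 N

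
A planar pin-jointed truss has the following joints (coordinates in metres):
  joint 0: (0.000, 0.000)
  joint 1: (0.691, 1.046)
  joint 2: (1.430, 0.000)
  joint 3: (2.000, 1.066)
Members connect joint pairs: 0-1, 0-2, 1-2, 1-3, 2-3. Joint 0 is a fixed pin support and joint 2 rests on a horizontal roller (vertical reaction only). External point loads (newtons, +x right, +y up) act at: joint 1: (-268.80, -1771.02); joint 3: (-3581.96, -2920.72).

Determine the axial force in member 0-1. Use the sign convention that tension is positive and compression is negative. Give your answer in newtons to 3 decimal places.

-3137.484

N=4 nodes, M=5 members, R=3 reactions → 2N=8, M+R=8
member 0 (0-1): L=1.2536, (cx,cy)=(0.5512,0.8344)
member 1 (0-2): L=1.4300, (cx,cy)=(1.0000,0.0000)
member 2 (1-2): L=1.2807, (cx,cy)=(0.5770,-0.8167)
member 3 (1-3): L=1.3092, (cx,cy)=(0.9999,0.0153)
member 4 (2-3): L=1.2088, (cx,cy)=(0.4715,0.8818)
solve A·x = −loads:
  F[0-1] = -3137.4845 N (compression)
  F[0-2] = -2121.3856 N (compression)
  F[1-2] = +998.7349 N (tension)
  F[1-3] = -2037.1025 N (compression)
  F[2-3] = -3276.7517 N (compression)
  Rx@0 = +3850.7600 N
  Ry@0 = +2617.8374 N
  Ry@2 = +2073.9026 N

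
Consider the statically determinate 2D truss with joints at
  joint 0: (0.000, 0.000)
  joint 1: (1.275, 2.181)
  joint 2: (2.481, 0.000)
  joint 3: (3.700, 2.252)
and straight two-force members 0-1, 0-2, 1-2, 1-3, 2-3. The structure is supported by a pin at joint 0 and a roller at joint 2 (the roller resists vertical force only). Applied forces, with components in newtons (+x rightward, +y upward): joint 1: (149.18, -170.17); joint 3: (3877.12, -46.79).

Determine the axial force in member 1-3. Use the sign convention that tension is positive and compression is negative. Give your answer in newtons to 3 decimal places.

N=4 nodes, M=5 members, R=3 reactions → 2N=8, M+R=8
member 0 (0-1): L=2.5263, (cx,cy)=(0.5047,0.8633)
member 1 (0-2): L=2.4810, (cx,cy)=(1.0000,0.0000)
member 2 (1-2): L=2.4922, (cx,cy)=(0.4839,-0.8751)
member 3 (1-3): L=2.4260, (cx,cy)=(0.9996,0.0293)
member 4 (2-3): L=2.5608, (cx,cy)=(0.4760,0.8794)
solve A·x = −loads:
  F[0-1] = +4159.2128 N (tension)
  F[0-2] = +1927.2161 N (tension)
  F[1-2] = -4164.8433 N (compression)
  F[1-3] = +3966.9895 N (tension)
  F[2-3] = -185.2194 N (compression)
  Rx@0 = -4026.3000 N
  Ry@0 = -3590.6682 N
  Ry@2 = +3807.6282 N

3966.989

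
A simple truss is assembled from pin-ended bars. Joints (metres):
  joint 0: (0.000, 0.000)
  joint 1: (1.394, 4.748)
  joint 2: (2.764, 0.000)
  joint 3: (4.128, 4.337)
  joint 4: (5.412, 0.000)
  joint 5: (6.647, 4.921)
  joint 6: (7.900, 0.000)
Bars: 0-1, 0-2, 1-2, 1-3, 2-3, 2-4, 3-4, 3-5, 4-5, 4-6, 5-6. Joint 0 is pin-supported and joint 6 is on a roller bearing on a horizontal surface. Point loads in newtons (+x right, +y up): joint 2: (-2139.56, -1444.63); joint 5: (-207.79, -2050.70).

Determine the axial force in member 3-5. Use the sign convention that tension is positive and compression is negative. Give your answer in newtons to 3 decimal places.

-823.560

N=7 nodes, M=11 members, R=3 reactions → 2N=14, M+R=14
member 0 (0-1): L=4.9484, (cx,cy)=(0.2817,0.9595)
member 1 (0-2): L=2.7640, (cx,cy)=(1.0000,0.0000)
member 2 (1-2): L=4.9417, (cx,cy)=(0.2772,-0.9608)
member 3 (1-3): L=2.7647, (cx,cy)=(0.9889,-0.1487)
member 4 (2-3): L=4.5464, (cx,cy)=(0.3000,0.9539)
member 5 (2-4): L=2.6480, (cx,cy)=(1.0000,0.0000)
member 6 (3-4): L=4.5231, (cx,cy)=(0.2839,-0.9589)
member 7 (3-5): L=2.5858, (cx,cy)=(0.9742,0.2258)
member 8 (4-5): L=5.0736, (cx,cy)=(0.2434,0.9699)
member 9 (4-6): L=2.4880, (cx,cy)=(1.0000,0.0000)
member 10 (5-6): L=5.0780, (cx,cy)=(0.2467,-0.9691)
solve A·x = −loads:
  F[0-1] = -1452.7180 N (compression)
  F[0-2] = -1938.1095 N (compression)
  F[1-2] = +1583.4645 N (tension)
  F[1-3] = -857.7593 N (compression)
  F[2-3] = -80.4743 N (compression)
  F[2-4] = +664.5818 N (tension)
  F[3-4] = -246.9031 N (compression)
  F[3-5] = -823.5603 N (compression)
  F[4-5] = +244.0874 N (tension)
  F[4-6] = +535.0766 N (tension)
  F[5-6] = -2168.4980 N (compression)
  Rx@0 = +2347.3500 N
  Ry@0 = +1393.8837 N
  Ry@6 = +2101.4463 N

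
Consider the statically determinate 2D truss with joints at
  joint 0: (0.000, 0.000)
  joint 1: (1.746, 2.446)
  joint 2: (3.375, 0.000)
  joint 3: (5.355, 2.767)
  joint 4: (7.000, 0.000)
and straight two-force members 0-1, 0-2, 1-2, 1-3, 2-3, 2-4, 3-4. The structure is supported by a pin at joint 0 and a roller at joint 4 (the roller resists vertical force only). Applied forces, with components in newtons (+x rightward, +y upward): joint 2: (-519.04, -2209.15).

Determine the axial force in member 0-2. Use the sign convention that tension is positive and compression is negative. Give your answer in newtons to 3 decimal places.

N=5 nodes, M=7 members, R=3 reactions → 2N=10, M+R=10
member 0 (0-1): L=3.0052, (cx,cy)=(0.5810,0.8139)
member 1 (0-2): L=3.3750, (cx,cy)=(1.0000,0.0000)
member 2 (1-2): L=2.9388, (cx,cy)=(0.5543,-0.8323)
member 3 (1-3): L=3.6232, (cx,cy)=(0.9961,0.0886)
member 4 (2-3): L=3.4025, (cx,cy)=(0.5819,0.8132)
member 5 (2-4): L=3.6250, (cx,cy)=(1.0000,0.0000)
member 6 (3-4): L=3.2191, (cx,cy)=(0.5110,-0.8596)
solve A·x = −loads:
  F[0-1] = -1405.5847 N (compression)
  F[0-2] = +297.5855 N (tension)
  F[1-2] = +1215.2590 N (tension)
  F[1-3] = -1496.1359 N (compression)
  F[2-3] = +1472.7267 N (tension)
  F[2-4] = +633.2245 N (tension)
  F[3-4] = -1239.1394 N (compression)
  Rx@0 = +519.0400 N
  Ry@0 = +1144.0241 N
  Ry@4 = +1065.1259 N

297.586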